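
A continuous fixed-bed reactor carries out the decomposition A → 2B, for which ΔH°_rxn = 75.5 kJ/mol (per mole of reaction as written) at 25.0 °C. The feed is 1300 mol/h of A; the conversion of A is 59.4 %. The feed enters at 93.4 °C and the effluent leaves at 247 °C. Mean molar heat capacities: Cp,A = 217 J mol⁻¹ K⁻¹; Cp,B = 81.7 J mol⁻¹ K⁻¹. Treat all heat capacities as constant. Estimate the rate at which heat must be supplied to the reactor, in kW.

Extent of reaction ξ = 0.594 × 1300 = 772.2 mol/h
Reaction term: ξ·ΔH°_rxn = 772.2 × 75.5 = 58301 kJ/h
Sensible, feed 93.4→25 °C: -19296 kJ/h
Outlet flows (mol/h): A 527.8, B 1544.4
Sensible, products 25→247 °C: 53438 kJ/h
Q = ΔH = 92443 kJ/h = 25.679 kW
Heat supplied = 25.679 kW

Q_in = 25.7 kW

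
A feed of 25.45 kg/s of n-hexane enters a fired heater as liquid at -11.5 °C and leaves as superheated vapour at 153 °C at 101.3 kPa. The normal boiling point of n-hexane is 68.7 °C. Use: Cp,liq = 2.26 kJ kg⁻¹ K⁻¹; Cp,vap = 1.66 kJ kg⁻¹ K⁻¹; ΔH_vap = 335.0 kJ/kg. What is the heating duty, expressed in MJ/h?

Q = 60100 MJ/h

liquid -11.5→68.7 °C: 181.25 kJ/kg
vaporisation at 68.7 °C: 335 kJ/kg
vapour 68.7→153 °C: 139.94 kJ/kg
Δh = 181.25 + 335 + 139.94 = 656.19 kJ/kg
Q = ṁ·Δh = 25.45 kg/s × 656.19 kJ/kg = 16700 kJ/s
|Q| = 16700 kW = 60120 MJ/h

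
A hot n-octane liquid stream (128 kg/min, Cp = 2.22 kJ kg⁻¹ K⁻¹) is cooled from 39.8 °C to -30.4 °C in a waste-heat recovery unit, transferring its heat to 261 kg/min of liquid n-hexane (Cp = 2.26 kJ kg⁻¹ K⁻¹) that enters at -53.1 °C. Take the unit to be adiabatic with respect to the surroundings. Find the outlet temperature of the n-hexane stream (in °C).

Heat released by hot stream: Q = 128 × 2.22 × (39.8 − -30.4) = 19948 kJ/min
Energy balance on cold side (adiabatic exchanger): Q = ṁ_c·Cp_c·(T_c,out − T_c,in)
T_c,out = -53.1 + 19948/(261 × 2.26) = -19.282 °C

T_c,out = -19.3 °C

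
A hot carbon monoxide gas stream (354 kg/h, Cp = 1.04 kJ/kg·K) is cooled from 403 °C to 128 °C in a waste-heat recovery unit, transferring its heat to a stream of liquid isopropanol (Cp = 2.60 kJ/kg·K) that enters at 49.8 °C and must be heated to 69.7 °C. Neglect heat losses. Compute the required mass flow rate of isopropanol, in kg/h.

Heat released by hot stream: Q = 354 × 1.04 × (403 − 128) = 101240 kJ/h
Energy balance on cold side (adiabatic exchanger): Q = ṁ_c·Cp_c·(T_c,out − T_c,in)
ṁ_c = 101240 / [2.60 × (69.7 − 49.8)] = 1956.8 kg/h

ṁ_c = 1960 kg/h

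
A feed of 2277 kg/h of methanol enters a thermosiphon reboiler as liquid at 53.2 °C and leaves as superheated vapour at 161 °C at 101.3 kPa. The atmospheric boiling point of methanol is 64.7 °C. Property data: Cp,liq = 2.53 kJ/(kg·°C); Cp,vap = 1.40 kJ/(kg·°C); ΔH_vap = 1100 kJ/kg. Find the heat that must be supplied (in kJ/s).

Q = 799 kJ/s

liquid 53.2→64.7 °C: 29.095 kJ/kg
vaporisation at 64.7 °C: 1100 kJ/kg
vapour 64.7→161 °C: 134.82 kJ/kg
Δh = 29.095 + 1100 + 134.82 = 1263.9 kJ/kg
Q = ṁ·Δh = 2277 kg/h × 1263.9 kJ/kg = 2.8779e+06 kJ/h
|Q| = 799.43 kW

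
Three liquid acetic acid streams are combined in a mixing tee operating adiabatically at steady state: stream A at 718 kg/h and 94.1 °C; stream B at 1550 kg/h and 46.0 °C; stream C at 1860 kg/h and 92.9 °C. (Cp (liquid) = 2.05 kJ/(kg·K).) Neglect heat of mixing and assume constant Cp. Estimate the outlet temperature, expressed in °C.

No heat crosses the boundary, so H_out = H_in.
T_out = Σ ṁᵢCp,ᵢTᵢ / Σ ṁᵢCp,ᵢ
      = 638900 / 8462.4 = 75.498 °C

T_out = 75.5 °C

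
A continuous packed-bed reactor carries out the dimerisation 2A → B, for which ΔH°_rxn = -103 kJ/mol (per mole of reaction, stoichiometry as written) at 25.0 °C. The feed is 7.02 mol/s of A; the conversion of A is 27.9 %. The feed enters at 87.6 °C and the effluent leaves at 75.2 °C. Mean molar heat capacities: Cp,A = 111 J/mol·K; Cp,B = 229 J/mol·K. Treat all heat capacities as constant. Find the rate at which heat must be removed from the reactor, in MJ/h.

Extent of reaction ξ = 0.279 × 7.02 / 2 = 0.97929 mol/s
Reaction term: ξ·ΔH°_rxn = 0.97929 × -103 = -100.87 kJ/s
Sensible, feed 87.6→25 °C: -48.779 kJ/s
Outlet flows (mol/s): A 5.0614, B 0.97929
Sensible, products 25→75.2 °C: 39.461 kJ/s
Q = ΔH = -110.19 kJ/s = -110.19 kW
Heat removed = 396.67 MJ/h

Q_out = 397 MJ/h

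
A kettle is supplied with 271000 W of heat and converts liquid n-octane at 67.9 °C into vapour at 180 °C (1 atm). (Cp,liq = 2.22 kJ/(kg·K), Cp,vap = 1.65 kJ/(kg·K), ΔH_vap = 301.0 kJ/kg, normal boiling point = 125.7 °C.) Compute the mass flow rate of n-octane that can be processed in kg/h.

ṁ = 1880 kg/h

Δh = 2.22×(125.7−67.9) + 301.0 + 1.65×(180−125.7) = 518.91 kJ/kg
Q = 271000 W = 271 kJ/s = 975600 kJ/h
ṁ = Q/Δh = 975600 / 518.91 = 1880.1 kg/h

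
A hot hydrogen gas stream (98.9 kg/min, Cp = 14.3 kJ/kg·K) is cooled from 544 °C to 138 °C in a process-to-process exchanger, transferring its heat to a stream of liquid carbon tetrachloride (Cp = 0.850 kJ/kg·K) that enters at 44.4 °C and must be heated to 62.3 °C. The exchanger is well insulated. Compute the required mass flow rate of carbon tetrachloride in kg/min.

Heat released by hot stream: Q = 98.9 × 14.3 × (544 − 138) = 574190 kJ/min
Energy balance on cold side (adiabatic exchanger): Q = ṁ_c·Cp_c·(T_c,out − T_c,in)
ṁ_c = 574190 / [0.850 × (62.3 − 44.4)] = 37739 kg/min

ṁ_c = 37700 kg/min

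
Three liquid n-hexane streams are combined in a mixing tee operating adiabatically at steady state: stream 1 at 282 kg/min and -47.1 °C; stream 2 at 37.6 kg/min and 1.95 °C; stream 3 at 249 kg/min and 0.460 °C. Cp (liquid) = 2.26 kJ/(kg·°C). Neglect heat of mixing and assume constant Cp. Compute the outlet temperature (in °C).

Energy balance with Q = 0: Σ ṁᵢCp,ᵢ(T_out − Tᵢ) = 0
Σ ṁᵢCp,ᵢTᵢ = 282×2.26×-47.1 + 37.6×2.26×1.95 + 249×2.26×0.460 = -29593
Σ ṁᵢCp,ᵢ = 282×2.26 + 37.6×2.26 + 249×2.26 = 1285
T_out = -29593 / 1285 = -23.029 °C

T_out = -23.0 °C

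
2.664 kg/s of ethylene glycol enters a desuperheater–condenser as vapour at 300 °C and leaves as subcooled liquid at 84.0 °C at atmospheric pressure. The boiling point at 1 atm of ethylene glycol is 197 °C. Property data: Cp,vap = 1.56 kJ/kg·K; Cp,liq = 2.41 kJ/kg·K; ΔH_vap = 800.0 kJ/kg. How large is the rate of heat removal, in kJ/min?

vapour 300→197 °C: -160.68 kJ/kg
condensation at 197 °C: -800 kJ/kg
liquid 197→84.0 °C: -272.33 kJ/kg
Δh = -160.68 + -800 + -272.33 = -1233 kJ/kg
Q = ṁ·Δh = 2.664 kg/s × -1233 kJ/kg = -3284.7 kJ/s
|Q| = 3284.7 kW = 197080 kJ/min

Q_c = 197000 kJ/min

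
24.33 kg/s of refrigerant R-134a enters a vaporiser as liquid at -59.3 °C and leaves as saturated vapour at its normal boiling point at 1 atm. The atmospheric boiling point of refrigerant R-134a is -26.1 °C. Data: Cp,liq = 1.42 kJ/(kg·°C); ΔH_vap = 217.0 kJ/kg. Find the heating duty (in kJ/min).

Q = 386000 kJ/min

liquid -59.3→-26.1 °C: 47.144 kJ/kg
vaporisation at -26.1 °C: 217 kJ/kg
Δh = 47.144 + 217 = 264.14 kJ/kg
Q = ṁ·Δh = 24.33 kg/s × 264.14 kJ/kg = 6426.6 kJ/s
|Q| = 6426.6 kW = 385600 kJ/min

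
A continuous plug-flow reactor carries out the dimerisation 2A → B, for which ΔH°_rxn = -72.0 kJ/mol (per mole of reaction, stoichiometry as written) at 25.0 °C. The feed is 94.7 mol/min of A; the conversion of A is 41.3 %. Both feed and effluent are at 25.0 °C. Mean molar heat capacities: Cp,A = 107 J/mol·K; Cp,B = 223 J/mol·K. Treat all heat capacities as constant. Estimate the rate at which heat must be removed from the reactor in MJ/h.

Extent of reaction ξ = 0.413 × 94.7 / 2 = 19.556 mol/min
Reaction term: ξ·ΔH°_rxn = 19.556 × -72.0 = -1408 kJ/min
Q = ΔH = -1408 kJ/min = -23.467 kW
Heat removed = 84.48 MJ/h

Q_out = 84.5 MJ/h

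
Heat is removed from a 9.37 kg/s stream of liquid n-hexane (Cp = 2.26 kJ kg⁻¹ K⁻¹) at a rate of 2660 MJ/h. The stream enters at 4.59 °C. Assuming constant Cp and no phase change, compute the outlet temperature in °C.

T_out = -30.3 °C

Q = 2660 MJ/h = 738.89 kJ/s
ΔT = Q/(ṁ·Cp) = 738.89/(9.37×2.26) = 34.892 K
T_out = 4.59 − 34.892 = -30.302 °C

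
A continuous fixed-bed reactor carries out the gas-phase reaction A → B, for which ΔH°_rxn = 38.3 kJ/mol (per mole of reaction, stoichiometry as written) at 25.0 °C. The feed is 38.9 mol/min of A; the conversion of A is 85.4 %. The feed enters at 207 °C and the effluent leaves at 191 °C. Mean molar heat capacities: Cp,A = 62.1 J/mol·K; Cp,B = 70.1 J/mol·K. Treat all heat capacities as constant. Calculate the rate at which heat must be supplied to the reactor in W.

Extent of reaction ξ = 0.854 × 38.9 = 33.221 mol/min
Reaction term: ξ·ΔH°_rxn = 33.221 × 38.3 = 1272.3 kJ/min
Sensible, feed 207→25 °C: -439.66 kJ/min
Outlet flows (mol/min): A 5.6794, B 33.221
Sensible, products 25→191 °C: 445.12 kJ/min
Q = ΔH = 1277.8 kJ/min = 21.297 kW
Heat supplied = 21297 W

Q_in = 21300 W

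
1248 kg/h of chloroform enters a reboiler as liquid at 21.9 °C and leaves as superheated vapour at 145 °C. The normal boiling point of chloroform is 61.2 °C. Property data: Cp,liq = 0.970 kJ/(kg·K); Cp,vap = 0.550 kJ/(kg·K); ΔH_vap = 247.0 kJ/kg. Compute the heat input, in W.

liquid 21.9→61.2 °C: 38.121 kJ/kg
vaporisation at 61.2 °C: 247 kJ/kg
vapour 61.2→145 °C: 46.09 kJ/kg
Δh = 38.121 + 247 + 46.09 = 331.21 kJ/kg
Q = ṁ·Δh = 1248 kg/h × 331.21 kJ/kg = 413350 kJ/h
|Q| = 114.82 kW = 114820 W

Q = 115000 W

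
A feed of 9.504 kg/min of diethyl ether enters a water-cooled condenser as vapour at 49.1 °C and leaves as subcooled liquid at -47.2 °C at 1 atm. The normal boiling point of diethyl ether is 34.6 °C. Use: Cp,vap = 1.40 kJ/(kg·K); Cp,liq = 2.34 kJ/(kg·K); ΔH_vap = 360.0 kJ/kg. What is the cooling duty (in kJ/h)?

vapour 49.1→34.6 °C: -20.3 kJ/kg
condensation at 34.6 °C: -360 kJ/kg
liquid 34.6→-47.2 °C: -191.41 kJ/kg
Δh = -20.3 + -360 + -191.41 = -571.71 kJ/kg
Q = ṁ·Δh = 9.504 kg/min × -571.71 kJ/kg = -5433.6 kJ/min
|Q| = 90.559 kW = 326010 kJ/h

Q_c = 326000 kJ/h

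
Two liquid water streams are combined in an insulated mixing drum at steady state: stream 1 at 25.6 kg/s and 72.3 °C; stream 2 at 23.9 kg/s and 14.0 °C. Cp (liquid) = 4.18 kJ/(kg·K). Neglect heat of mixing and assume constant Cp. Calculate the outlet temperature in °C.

Energy balance with Q = 0: Σ ṁᵢCp,ᵢ(T_out − Tᵢ) = 0
Σ ṁᵢCp,ᵢTᵢ = 25.6×4.18×72.3 + 23.9×4.18×14.0 = 9135.3
Σ ṁᵢCp,ᵢ = 25.6×4.18 + 23.9×4.18 = 206.91
T_out = 9135.3 / 206.91 = 44.151 °C

T_out = 44.2 °C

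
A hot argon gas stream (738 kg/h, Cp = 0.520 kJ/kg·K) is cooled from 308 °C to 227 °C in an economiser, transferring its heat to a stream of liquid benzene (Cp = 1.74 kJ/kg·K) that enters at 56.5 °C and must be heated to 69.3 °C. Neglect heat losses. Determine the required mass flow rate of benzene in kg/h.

Heat released by hot stream: Q = 738 × 0.520 × (308 − 227) = 31085 kJ/h
Energy balance on cold side (adiabatic exchanger): Q = ṁ_c·Cp_c·(T_c,out − T_c,in)
ṁ_c = 31085 / [1.74 × (69.3 − 56.5)] = 1395.7 kg/h

ṁ_c = 1400 kg/h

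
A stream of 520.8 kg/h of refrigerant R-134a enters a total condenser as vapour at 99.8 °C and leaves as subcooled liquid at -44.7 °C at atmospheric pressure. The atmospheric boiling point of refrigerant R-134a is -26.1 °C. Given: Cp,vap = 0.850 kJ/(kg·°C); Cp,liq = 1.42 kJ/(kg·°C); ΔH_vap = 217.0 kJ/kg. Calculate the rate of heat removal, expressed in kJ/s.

Q_c = 50.7 kJ/s

vapour 99.8→-26.1 °C: -107.02 kJ/kg
condensation at -26.1 °C: -217 kJ/kg
liquid -26.1→-44.7 °C: -26.412 kJ/kg
Δh = -107.02 + -217 + -26.412 = -350.43 kJ/kg
Q = ṁ·Δh = 520.8 kg/h × -350.43 kJ/kg = -182500 kJ/h
|Q| = 50.695 kW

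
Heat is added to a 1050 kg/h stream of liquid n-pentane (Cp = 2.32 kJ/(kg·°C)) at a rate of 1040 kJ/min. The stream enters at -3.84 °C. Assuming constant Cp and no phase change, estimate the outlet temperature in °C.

T_out = 21.8 °C

Q = 1040 kJ/min = 62400 kJ/h
ΔT = Q/(ṁ·Cp) = 62400/(1050×2.32) = 25.616 K
T_out = -3.84 + 25.616 = 21.776 °C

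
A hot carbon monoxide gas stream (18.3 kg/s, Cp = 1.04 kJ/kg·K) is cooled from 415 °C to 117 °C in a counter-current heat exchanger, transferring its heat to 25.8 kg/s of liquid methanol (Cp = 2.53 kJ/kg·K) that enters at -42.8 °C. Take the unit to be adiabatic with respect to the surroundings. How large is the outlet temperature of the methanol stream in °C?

T_c,out = 44.1 °C

Heat released by hot stream: Q = 18.3 × 1.04 × (415 − 117) = 5671.5 kJ/s
Energy balance on cold side (adiabatic exchanger): Q = ṁ_c·Cp_c·(T_c,out − T_c,in)
T_c,out = -42.8 + 5671.5/(25.8 × 2.53) = 44.088 °C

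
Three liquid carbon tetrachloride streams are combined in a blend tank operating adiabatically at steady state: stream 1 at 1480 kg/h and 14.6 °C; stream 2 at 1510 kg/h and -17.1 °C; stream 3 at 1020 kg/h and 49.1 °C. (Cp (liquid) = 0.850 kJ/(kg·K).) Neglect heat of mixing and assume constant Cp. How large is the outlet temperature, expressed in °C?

T_out = 11.4 °C

Energy balance with Q = 0: Σ ṁᵢCp,ᵢ(T_out − Tᵢ) = 0
Σ ṁᵢCp,ᵢTᵢ = 1480×0.850×14.6 + 1510×0.850×-17.1 + 1020×0.850×49.1 = 38989
Σ ṁᵢCp,ᵢ = 1480×0.850 + 1510×0.850 + 1020×0.850 = 3408.5
T_out = 38989 / 3408.5 = 11.439 °C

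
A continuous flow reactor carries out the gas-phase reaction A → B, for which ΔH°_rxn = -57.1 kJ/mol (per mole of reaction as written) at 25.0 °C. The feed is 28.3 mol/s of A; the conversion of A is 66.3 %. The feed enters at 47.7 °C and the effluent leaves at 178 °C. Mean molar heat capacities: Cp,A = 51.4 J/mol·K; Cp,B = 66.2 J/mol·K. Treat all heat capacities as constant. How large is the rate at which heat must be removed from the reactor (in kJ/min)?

Q_out = 50400 kJ/min

Extent of reaction ξ = 0.663 × 28.3 = 18.763 mol/s
Reaction term: ξ·ΔH°_rxn = 18.763 × -57.1 = -1071.4 kJ/s
Sensible, feed 47.7→25 °C: -33.02 kJ/s
Outlet flows (mol/s): A 9.5371, B 18.763
Sensible, products 25→178 °C: 265.04 kJ/s
Q = ΔH = -839.34 kJ/s = -839.34 kW
Heat removed = 50360 kJ/min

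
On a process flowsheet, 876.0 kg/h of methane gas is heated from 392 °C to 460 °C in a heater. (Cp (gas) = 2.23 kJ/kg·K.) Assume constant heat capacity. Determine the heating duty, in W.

Q = ṁ·Cp·ΔT = 876.0 × 2.23 × (460 − 392) = 132840 kJ/h
Converting: 132840 / 3600 s = 36.899 kW
Heating duty = 36899 W

Q = 36900 W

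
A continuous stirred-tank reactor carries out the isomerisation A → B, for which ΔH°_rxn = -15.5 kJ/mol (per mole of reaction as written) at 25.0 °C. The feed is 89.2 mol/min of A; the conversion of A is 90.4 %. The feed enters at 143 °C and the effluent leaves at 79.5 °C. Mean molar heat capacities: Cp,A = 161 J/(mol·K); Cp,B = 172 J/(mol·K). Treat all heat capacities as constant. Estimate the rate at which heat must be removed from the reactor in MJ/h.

Q_out = 127 MJ/h

Extent of reaction ξ = 0.904 × 89.2 = 80.637 mol/min
Reaction term: ξ·ΔH°_rxn = 80.637 × -15.5 = -1249.9 kJ/min
Sensible, feed 143→25 °C: -1694.6 kJ/min
Outlet flows (mol/min): A 8.5632, B 80.637
Sensible, products 25→79.5 °C: 831.03 kJ/min
Q = ΔH = -2113.5 kJ/min = -35.224 kW
Heat removed = 126.81 MJ/h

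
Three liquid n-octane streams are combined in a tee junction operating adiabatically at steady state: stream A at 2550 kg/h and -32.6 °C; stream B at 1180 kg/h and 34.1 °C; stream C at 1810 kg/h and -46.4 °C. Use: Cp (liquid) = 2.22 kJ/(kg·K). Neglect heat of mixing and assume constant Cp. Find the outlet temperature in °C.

No heat crosses the boundary, so H_out = H_in.
T_out = Σ ṁᵢCp,ᵢTᵢ / Σ ṁᵢCp,ᵢ
      = -281660 / 12299 = -22.902 °C

T_out = -22.9 °C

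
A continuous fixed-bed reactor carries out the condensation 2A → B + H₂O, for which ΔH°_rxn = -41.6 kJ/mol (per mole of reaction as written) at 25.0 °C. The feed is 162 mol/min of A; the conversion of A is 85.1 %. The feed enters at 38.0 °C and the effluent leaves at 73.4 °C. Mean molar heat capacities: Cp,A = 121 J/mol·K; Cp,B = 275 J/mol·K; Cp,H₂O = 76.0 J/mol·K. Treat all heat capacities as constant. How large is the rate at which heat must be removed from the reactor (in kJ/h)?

Extent of reaction ξ = 0.851 × 162 / 2 = 68.931 mol/min
Reaction term: ξ·ΔH°_rxn = 68.931 × -41.6 = -2867.5 kJ/min
Sensible, feed 38.0→25 °C: -254.83 kJ/min
Outlet flows (mol/min): A 24.138, B 68.931, H₂O 68.931
Sensible, products 25→73.4 °C: 1312.4 kJ/min
Q = ΔH = -1810 kJ/min = -30.166 kW
Heat removed = 108600 kJ/h

Q_out = 109000 kJ/h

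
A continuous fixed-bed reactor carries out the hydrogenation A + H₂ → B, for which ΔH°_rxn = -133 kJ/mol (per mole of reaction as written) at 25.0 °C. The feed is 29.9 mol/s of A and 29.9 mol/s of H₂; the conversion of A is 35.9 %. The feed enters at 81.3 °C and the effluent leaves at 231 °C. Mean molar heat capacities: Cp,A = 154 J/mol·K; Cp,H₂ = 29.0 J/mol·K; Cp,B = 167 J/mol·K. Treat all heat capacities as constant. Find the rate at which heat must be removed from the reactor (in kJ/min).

Extent of reaction ξ = 0.359 × 29.9 = 10.734 mol/s
Reaction term: ξ·ΔH°_rxn = 10.734 × -133 = -1427.6 kJ/s
Sensible, feed 81.3→25 °C: -308.06 kJ/s
Outlet flows (mol/s): A 19.166, H₂ 19.166, B 10.734
Sensible, products 25→231 °C: 1091.8 kJ/s
Q = ΔH = -643.9 kJ/s = -643.9 kW
Heat removed = 38634 kJ/min

Q_out = 38600 kJ/min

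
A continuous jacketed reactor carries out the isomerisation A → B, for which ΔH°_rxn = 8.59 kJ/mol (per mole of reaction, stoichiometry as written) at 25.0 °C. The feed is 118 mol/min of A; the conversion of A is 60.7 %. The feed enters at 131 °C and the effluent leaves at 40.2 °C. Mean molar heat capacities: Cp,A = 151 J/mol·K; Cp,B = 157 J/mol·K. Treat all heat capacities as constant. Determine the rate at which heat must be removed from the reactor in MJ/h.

Q_out = 59.8 MJ/h

Extent of reaction ξ = 0.607 × 118 = 71.626 mol/min
Reaction term: ξ·ΔH°_rxn = 71.626 × 8.59 = 615.27 kJ/min
Sensible, feed 131→25 °C: -1888.7 kJ/min
Outlet flows (mol/min): A 46.374, B 71.626
Sensible, products 25→40.2 °C: 277.37 kJ/min
Q = ΔH = -996.07 kJ/min = -16.601 kW
Heat removed = 59.764 MJ/h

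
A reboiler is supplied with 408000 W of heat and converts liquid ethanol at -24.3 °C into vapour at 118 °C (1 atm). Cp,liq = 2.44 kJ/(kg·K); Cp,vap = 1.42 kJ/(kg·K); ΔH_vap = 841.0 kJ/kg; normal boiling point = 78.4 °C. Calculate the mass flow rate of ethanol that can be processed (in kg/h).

Δh = 2.44×(78.4−-24.3) + 841.0 + 1.42×(118−78.4) = 1147.8 kJ/kg
Q = 408000 W = 408 kJ/s = 1.4688e+06 kJ/h
ṁ = Q/Δh = 1.4688e+06 / 1147.8 = 1279.6 kg/h

ṁ = 1280 kg/h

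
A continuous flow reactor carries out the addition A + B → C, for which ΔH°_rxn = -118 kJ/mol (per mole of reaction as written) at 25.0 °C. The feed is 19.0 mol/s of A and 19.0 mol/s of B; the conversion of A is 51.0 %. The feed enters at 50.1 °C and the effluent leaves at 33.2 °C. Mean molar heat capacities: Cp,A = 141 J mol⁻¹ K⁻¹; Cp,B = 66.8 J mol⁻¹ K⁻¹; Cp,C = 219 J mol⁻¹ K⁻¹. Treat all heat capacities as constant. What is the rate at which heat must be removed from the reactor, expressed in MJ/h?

Q_out = 4350 MJ/h

Extent of reaction ξ = 0.510 × 19.0 = 9.69 mol/s
Reaction term: ξ·ΔH°_rxn = 9.69 × -118 = -1143.4 kJ/s
Sensible, feed 50.1→25 °C: -99.1 kJ/s
Outlet flows (mol/s): A 9.31, B 9.31, C 9.69
Sensible, products 25→33.2 °C: 33.265 kJ/s
Q = ΔH = -1209.3 kJ/s = -1209.3 kW
Heat removed = 4353.3 MJ/h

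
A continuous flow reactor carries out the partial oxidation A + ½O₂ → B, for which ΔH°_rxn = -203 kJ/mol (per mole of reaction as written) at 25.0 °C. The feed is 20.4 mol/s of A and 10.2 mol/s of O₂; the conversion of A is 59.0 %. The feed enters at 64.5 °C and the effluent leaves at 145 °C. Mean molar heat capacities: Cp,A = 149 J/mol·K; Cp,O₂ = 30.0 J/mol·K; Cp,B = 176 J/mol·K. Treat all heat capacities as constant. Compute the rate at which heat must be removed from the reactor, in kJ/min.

Extent of reaction ξ = 0.590 × 20.4 = 12.036 mol/s
Reaction term: ξ·ΔH°_rxn = 12.036 × -203 = -2443.3 kJ/s
Sensible, feed 64.5→25 °C: -132.15 kJ/s
Outlet flows (mol/s): A 8.364, O₂ 4.182, B 12.036
Sensible, products 25→145 °C: 418.8 kJ/s
Q = ΔH = -2156.7 kJ/s = -2156.7 kW
Heat removed = 129400 kJ/min

Q_out = 129000 kJ/min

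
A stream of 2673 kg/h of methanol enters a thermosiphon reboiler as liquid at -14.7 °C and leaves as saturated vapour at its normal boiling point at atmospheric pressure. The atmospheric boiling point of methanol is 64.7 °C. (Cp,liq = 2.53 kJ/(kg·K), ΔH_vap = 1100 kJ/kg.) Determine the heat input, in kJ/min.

liquid -14.7→64.7 °C: 200.88 kJ/kg
vaporisation at 64.7 °C: 1100 kJ/kg
Δh = 200.88 + 1100 = 1300.9 kJ/kg
Q = ṁ·Δh = 2673 kg/h × 1300.9 kJ/kg = 3.4773e+06 kJ/h
|Q| = 965.9 kW = 57954 kJ/min

Q = 58000 kJ/min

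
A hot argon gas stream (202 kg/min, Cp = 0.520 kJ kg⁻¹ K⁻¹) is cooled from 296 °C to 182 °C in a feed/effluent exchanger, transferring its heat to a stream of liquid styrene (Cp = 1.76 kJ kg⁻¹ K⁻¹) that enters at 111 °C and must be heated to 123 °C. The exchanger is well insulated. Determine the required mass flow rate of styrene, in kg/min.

Heat released by hot stream: Q = 202 × 0.520 × (296 − 182) = 11975 kJ/min
Energy balance on cold side (adiabatic exchanger): Q = ṁ_c·Cp_c·(T_c,out − T_c,in)
ṁ_c = 11975 / [1.76 × (123 − 111)] = 566.98 kg/min

ṁ_c = 567 kg/min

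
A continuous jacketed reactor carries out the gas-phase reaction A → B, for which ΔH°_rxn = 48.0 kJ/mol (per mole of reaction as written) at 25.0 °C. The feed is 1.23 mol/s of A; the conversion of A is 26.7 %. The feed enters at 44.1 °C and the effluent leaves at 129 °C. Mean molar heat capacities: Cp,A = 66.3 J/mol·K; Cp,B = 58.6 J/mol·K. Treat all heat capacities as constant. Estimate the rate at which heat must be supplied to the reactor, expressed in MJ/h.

Extent of reaction ξ = 0.267 × 1.23 = 0.32841 mol/s
Reaction term: ξ·ΔH°_rxn = 0.32841 × 48.0 = 15.764 kJ/s
Sensible, feed 44.1→25 °C: -1.5576 kJ/s
Outlet flows (mol/s): A 0.90159, B 0.32841
Sensible, products 25→129 °C: 8.2181 kJ/s
Q = ΔH = 22.424 kJ/s = 22.424 kW
Heat supplied = 80.727 MJ/h

Q_in = 80.7 MJ/h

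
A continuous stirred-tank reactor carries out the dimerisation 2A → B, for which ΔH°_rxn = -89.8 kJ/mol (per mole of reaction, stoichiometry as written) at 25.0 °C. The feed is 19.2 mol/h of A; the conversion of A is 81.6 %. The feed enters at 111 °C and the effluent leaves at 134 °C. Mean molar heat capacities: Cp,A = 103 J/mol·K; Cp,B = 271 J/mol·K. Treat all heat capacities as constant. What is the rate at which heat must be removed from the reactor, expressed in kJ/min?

Extent of reaction ξ = 0.816 × 19.2 / 2 = 7.8336 mol/h
Reaction term: ξ·ΔH°_rxn = 7.8336 × -89.8 = -703.46 kJ/h
Sensible, feed 111→25 °C: -170.07 kJ/h
Outlet flows (mol/h): A 3.5328, B 7.8336
Sensible, products 25→134 °C: 271.06 kJ/h
Q = ΔH = -602.47 kJ/h = -0.16735 kW
Heat removed = 10.041 kJ/min

Q_out = 10.0 kJ/min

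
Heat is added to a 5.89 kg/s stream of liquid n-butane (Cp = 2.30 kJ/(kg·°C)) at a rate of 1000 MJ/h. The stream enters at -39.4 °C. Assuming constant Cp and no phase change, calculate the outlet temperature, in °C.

Q = 1000 MJ/h = 277.78 kJ/s
ΔT = Q/(ṁ·Cp) = 277.78/(5.89×2.30) = 20.505 K
T_out = -39.4 + 20.505 = -18.895 °C

T_out = -18.9 °C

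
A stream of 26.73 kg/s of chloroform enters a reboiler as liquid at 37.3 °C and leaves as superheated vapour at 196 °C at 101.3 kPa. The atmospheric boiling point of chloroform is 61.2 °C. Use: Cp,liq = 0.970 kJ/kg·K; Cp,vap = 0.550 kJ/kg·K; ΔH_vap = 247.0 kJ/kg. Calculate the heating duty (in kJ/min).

liquid 37.3→61.2 °C: 23.183 kJ/kg
vaporisation at 61.2 °C: 247 kJ/kg
vapour 61.2→196 °C: 74.14 kJ/kg
Δh = 23.183 + 247 + 74.14 = 344.32 kJ/kg
Q = ṁ·Δh = 26.73 kg/s × 344.32 kJ/kg = 9203.8 kJ/s
|Q| = 9203.8 kW = 552230 kJ/min

Q = 552000 kJ/min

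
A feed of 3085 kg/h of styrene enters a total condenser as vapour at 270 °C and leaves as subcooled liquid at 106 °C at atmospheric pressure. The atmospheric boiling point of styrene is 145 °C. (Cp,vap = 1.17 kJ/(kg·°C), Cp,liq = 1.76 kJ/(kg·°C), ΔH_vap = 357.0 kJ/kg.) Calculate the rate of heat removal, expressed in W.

Q_c = 490000 W

vapour 270→145 °C: -146.25 kJ/kg
condensation at 145 °C: -357 kJ/kg
liquid 145→106 °C: -68.64 kJ/kg
Δh = -146.25 + -357 + -68.64 = -571.89 kJ/kg
Q = ṁ·Δh = 3085 kg/h × -571.89 kJ/kg = -1.7643e+06 kJ/h
|Q| = 490.08 kW = 490080 W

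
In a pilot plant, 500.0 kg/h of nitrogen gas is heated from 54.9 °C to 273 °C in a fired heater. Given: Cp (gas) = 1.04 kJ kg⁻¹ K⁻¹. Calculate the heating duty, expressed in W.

Q = 31500 W

Q = ṁ·Cp·ΔT = 500.0 × 1.04 × (273 − 54.9) = 113410 kJ/h
Converting: 113410 / 3600 s = 31.503 kW
Heating duty = 31503 W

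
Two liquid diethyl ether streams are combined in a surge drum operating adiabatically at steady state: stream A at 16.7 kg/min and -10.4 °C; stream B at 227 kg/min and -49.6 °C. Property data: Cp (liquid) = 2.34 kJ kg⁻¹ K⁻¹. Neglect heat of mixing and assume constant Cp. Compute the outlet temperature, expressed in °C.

T_out = -46.9 °C

Adiabatic, steady state ⇒ Σ ṁᵢCp,ᵢ(T_out − Tᵢ) = 0
T_out = Σ ṁᵢCp,ᵢTᵢ / Σ ṁᵢCp,ᵢ
      = -26753 / 570.26 = -46.914 °C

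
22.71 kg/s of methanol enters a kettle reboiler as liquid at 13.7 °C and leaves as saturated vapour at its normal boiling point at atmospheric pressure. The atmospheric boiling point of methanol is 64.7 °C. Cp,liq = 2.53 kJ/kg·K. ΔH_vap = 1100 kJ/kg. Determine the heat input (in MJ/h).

liquid 13.7→64.7 °C: 129.03 kJ/kg
vaporisation at 64.7 °C: 1100 kJ/kg
Δh = 129.03 + 1100 = 1229 kJ/kg
Q = ṁ·Δh = 22.71 kg/s × 1229 kJ/kg = 27911 kJ/s
|Q| = 27911 kW = 100480 MJ/h

Q = 100000 MJ/h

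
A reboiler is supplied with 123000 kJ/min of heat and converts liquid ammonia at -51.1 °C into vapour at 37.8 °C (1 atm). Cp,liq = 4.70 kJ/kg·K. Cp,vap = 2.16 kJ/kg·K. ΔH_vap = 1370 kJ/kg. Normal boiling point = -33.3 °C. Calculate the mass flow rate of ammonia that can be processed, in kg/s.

ṁ = 1.28 kg/s

Δh = 4.70×(-33.3−-51.1) + 1370 + 2.16×(37.8−-33.3) = 1607.2 kJ/kg
Q = 123000 kJ/min = 2050 kJ/s = 2050 kJ/s
ṁ = Q/Δh = 2050 / 1607.2 = 1.2755 kg/s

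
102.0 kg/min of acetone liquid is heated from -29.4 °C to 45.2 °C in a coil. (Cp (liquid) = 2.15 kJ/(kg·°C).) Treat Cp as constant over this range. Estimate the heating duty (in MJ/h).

Q = ṁ·Cp·ΔT = 102.0 × 2.15 × (45.2 − -29.4) = 16360 kJ/min
Converting: 16360 / 60 s = 272.66 kW
Heating duty = 981.59 MJ/h

Q = 982 MJ/h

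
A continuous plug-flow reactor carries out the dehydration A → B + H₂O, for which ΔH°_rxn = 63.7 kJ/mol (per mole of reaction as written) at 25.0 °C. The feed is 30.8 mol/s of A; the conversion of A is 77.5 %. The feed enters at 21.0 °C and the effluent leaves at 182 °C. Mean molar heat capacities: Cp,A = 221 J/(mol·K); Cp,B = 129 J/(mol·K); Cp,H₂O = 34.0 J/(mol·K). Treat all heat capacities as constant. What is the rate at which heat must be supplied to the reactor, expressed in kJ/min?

Q_in = 144000 kJ/min

Extent of reaction ξ = 0.775 × 30.8 = 23.87 mol/s
Reaction term: ξ·ΔH°_rxn = 23.87 × 63.7 = 1520.5 kJ/s
Sensible, feed 21.0→25 °C: 27.227 kJ/s
Outlet flows (mol/s): A 6.93, B 23.87, H₂O 23.87
Sensible, products 25→182 °C: 851.31 kJ/s
Q = ΔH = 2399.1 kJ/s = 2399.1 kW
Heat supplied = 143940 kJ/min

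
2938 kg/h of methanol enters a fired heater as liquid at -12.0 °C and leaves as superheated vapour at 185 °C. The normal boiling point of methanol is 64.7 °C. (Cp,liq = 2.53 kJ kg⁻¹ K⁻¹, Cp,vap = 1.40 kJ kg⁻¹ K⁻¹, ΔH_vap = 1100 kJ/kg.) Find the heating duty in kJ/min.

Q = 71600 kJ/min

liquid -12.0→64.7 °C: 194.05 kJ/kg
vaporisation at 64.7 °C: 1100 kJ/kg
vapour 64.7→185 °C: 168.42 kJ/kg
Δh = 194.05 + 1100 + 168.42 = 1462.5 kJ/kg
Q = ṁ·Δh = 2938 kg/h × 1462.5 kJ/kg = 4.2967e+06 kJ/h
|Q| = 1193.5 kW = 71612 kJ/min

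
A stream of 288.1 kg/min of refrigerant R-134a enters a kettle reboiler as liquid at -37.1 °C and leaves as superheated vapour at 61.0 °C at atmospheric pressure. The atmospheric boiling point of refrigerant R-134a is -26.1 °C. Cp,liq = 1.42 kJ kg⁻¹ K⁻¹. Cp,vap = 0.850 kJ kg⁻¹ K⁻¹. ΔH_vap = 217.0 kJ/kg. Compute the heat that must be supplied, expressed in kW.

Q = 1470 kW

liquid -37.1→-26.1 °C: 15.62 kJ/kg
vaporisation at -26.1 °C: 217 kJ/kg
vapour -26.1→61.0 °C: 74.035 kJ/kg
Δh = 15.62 + 217 + 74.035 = 306.65 kJ/kg
Q = ṁ·Δh = 288.1 kg/min × 306.65 kJ/kg = 88347 kJ/min
|Q| = 1472.5 kW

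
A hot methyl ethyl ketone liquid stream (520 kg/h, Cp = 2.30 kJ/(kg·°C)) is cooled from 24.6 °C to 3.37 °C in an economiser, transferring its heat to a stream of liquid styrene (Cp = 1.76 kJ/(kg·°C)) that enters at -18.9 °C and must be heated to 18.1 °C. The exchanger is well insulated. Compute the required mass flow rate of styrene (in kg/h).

ṁ_c = 390 kg/h

Heat released by hot stream: Q = 520 × 2.30 × (24.6 − 3.37) = 25391 kJ/h
Energy balance on cold side (adiabatic exchanger): Q = ṁ_c·Cp_c·(T_c,out − T_c,in)
ṁ_c = 25391 / [1.76 × (18.1 − -18.9)] = 389.91 kg/h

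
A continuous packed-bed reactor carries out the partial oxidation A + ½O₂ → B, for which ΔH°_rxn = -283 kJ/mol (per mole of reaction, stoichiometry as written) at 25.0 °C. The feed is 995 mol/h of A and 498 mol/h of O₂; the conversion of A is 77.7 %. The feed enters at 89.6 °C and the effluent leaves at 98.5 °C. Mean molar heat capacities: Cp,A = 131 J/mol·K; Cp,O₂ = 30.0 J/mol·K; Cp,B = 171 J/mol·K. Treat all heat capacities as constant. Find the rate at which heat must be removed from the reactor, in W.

Extent of reaction ξ = 0.777 × 995 = 773.12 mol/h
Reaction term: ξ·ΔH°_rxn = 773.12 × -283 = -218790 kJ/h
Sensible, feed 89.6→25 °C: -9385.4 kJ/h
Outlet flows (mol/h): A 221.88, O₂ 111.44, B 773.12
Sensible, products 25→98.5 °C: 12099 kJ/h
Q = ΔH = -216080 kJ/h = -60.022 kW
Heat removed = 60022 W

Q_out = 60000 W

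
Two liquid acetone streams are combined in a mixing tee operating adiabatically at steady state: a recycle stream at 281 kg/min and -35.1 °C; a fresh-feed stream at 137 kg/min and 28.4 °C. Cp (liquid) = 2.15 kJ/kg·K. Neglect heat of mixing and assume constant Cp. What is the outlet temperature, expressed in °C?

Adiabatic, steady state ⇒ Σ ṁᵢCp,ᵢ(T_out − Tᵢ) = 0
T_out = Σ ṁᵢCp,ᵢTᵢ / Σ ṁᵢCp,ᵢ
      = -12840 / 898.7 = -14.288 °C

T_out = -14.3 °C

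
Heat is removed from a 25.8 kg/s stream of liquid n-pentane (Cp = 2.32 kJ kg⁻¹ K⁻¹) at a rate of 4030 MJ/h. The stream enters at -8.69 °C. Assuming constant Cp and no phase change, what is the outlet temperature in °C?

T_out = -27.4 °C

Q = 4030 MJ/h = 1119.4 kJ/s
ΔT = Q/(ṁ·Cp) = 1119.4/(25.8×2.32) = 18.702 K
T_out = -8.69 − 18.702 = -27.392 °C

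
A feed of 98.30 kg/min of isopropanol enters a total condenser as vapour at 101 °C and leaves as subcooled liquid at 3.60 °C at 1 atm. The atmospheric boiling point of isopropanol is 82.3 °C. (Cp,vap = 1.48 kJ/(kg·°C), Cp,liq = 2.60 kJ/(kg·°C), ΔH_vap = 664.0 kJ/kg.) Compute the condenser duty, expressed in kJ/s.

vapour 101→82.3 °C: -27.676 kJ/kg
condensation at 82.3 °C: -664 kJ/kg
liquid 82.3→3.60 °C: -204.62 kJ/kg
Δh = -27.676 + -664 + -204.62 = -896.3 kJ/kg
Q = ṁ·Δh = 98.30 kg/min × -896.3 kJ/kg = -88106 kJ/min
|Q| = 1468.4 kW

Q_c = 1470 kJ/s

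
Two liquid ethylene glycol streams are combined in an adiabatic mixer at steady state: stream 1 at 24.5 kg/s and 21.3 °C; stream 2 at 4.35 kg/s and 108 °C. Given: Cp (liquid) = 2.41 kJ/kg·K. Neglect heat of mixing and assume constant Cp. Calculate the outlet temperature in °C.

T_out = 34.4 °C

Energy balance with Q = 0: Σ ṁᵢCp,ᵢ(T_out − Tᵢ) = 0
Σ ṁᵢCp,ᵢTᵢ = 24.5×2.41×21.3 + 4.35×2.41×108 = 2389.9
Σ ṁᵢCp,ᵢ = 24.5×2.41 + 4.35×2.41 = 69.529
T_out = 2389.9 / 69.529 = 34.373 °C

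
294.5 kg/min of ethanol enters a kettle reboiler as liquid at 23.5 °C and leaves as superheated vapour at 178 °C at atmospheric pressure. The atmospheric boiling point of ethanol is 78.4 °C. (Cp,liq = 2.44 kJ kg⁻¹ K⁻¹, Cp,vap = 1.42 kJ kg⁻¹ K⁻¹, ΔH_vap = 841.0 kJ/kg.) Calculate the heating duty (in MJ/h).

Q = 19700 MJ/h

liquid 23.5→78.4 °C: 133.96 kJ/kg
vaporisation at 78.4 °C: 841 kJ/kg
vapour 78.4→178 °C: 141.43 kJ/kg
Δh = 133.96 + 841 + 141.43 = 1116.4 kJ/kg
Q = ṁ·Δh = 294.5 kg/min × 1116.4 kJ/kg = 328780 kJ/min
|Q| = 5479.6 kW = 19727 MJ/h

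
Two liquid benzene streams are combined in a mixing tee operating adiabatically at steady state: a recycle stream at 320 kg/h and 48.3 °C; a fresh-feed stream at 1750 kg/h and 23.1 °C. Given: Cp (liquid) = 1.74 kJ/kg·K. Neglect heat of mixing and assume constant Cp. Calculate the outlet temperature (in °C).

T_out = 27.0 °C

No heat crosses the boundary, so H_out = H_in.
T_out = Σ ṁᵢCp,ᵢTᵢ / Σ ṁᵢCp,ᵢ
      = 97233 / 3601.8 = 26.996 °C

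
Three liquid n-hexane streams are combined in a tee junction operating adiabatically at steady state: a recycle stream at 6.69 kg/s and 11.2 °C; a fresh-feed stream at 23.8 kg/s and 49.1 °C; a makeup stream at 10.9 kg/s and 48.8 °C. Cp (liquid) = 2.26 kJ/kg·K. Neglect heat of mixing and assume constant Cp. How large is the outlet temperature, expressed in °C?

Adiabatic, steady state ⇒ Σ ṁᵢCp,ᵢ(T_out − Tᵢ) = 0
T_out = Σ ṁᵢCp,ᵢTᵢ / Σ ṁᵢCp,ᵢ
      = 4012.5 / 93.541 = 42.895 °C

T_out = 42.9 °C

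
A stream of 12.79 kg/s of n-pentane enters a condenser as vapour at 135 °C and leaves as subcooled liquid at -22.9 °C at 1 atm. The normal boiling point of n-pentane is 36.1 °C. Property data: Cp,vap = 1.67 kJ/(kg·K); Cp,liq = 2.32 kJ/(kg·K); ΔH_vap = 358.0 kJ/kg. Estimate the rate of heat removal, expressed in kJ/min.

vapour 135→36.1 °C: -165.16 kJ/kg
condensation at 36.1 °C: -358 kJ/kg
liquid 36.1→-22.9 °C: -136.88 kJ/kg
Δh = -165.16 + -358 + -136.88 = -660.04 kJ/kg
Q = ṁ·Δh = 12.79 kg/s × -660.04 kJ/kg = -8441.9 kJ/s
|Q| = 8441.9 kW = 506520 kJ/min

Q_c = 507000 kJ/min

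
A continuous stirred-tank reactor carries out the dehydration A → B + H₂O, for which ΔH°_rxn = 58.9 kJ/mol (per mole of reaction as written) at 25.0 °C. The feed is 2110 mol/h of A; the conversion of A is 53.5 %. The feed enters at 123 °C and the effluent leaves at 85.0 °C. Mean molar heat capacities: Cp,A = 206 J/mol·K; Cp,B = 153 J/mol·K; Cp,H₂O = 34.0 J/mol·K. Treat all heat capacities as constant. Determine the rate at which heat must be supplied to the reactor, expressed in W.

Q_in = 13500 W

Extent of reaction ξ = 0.535 × 2110 = 1128.9 mol/h
Reaction term: ξ·ΔH°_rxn = 1128.9 × 58.9 = 66489 kJ/h
Sensible, feed 123→25 °C: -42597 kJ/h
Outlet flows (mol/h): A 981.15, B 1128.9, H₂O 1128.9
Sensible, products 25→85.0 °C: 24793 kJ/h
Q = ΔH = 48685 kJ/h = 13.524 kW
Heat supplied = 13524 W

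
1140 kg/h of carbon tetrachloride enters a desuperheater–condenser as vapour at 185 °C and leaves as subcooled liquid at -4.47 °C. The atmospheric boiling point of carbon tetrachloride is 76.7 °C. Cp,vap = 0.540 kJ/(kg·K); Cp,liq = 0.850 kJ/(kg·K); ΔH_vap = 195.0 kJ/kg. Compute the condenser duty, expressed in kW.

Q_c = 102 kW

vapour 185→76.7 °C: -58.482 kJ/kg
condensation at 76.7 °C: -195 kJ/kg
liquid 76.7→-4.47 °C: -68.995 kJ/kg
Δh = -58.482 + -195 + -68.995 = -322.48 kJ/kg
Q = ṁ·Δh = 1140 kg/h × -322.48 kJ/kg = -367620 kJ/h
|Q| = 102.12 kW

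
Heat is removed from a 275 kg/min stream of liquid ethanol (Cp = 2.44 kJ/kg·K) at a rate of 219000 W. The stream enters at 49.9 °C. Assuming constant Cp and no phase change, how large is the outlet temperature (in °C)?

Q = 219000 W = 13140 kJ/min
ΔT = Q/(ṁ·Cp) = 13140/(275×2.44) = 19.583 K
T_out = 49.9 − 19.583 = 30.317 °C

T_out = 30.3 °C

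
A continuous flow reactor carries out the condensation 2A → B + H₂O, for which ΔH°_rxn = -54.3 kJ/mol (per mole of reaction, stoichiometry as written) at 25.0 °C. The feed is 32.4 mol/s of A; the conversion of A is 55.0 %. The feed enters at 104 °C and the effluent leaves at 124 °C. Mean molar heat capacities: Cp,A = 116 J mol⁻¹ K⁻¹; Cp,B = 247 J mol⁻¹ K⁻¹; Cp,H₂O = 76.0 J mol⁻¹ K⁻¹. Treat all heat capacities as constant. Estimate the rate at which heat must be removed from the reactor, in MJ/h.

Extent of reaction ξ = 0.550 × 32.4 / 2 = 8.91 mol/s
Reaction term: ξ·ΔH°_rxn = 8.91 × -54.3 = -483.81 kJ/s
Sensible, feed 104→25 °C: -296.91 kJ/s
Outlet flows (mol/s): A 14.58, B 8.91, H₂O 8.91
Sensible, products 25→124 °C: 452.35 kJ/s
Q = ΔH = -328.37 kJ/s = -328.37 kW
Heat removed = 1182.1 MJ/h

Q_out = 1180 MJ/h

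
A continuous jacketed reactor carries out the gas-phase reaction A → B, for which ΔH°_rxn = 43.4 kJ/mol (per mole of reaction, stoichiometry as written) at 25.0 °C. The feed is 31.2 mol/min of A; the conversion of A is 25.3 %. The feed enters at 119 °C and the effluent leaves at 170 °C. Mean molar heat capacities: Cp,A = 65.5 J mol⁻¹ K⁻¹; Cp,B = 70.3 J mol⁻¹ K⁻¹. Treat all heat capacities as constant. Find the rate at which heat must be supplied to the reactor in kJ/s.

Q_in = 7.54 kJ/s

Extent of reaction ξ = 0.253 × 31.2 = 7.8936 mol/min
Reaction term: ξ·ΔH°_rxn = 7.8936 × 43.4 = 342.58 kJ/min
Sensible, feed 119→25 °C: -192.1 kJ/min
Outlet flows (mol/min): A 23.306, B 7.8936
Sensible, products 25→170 °C: 301.82 kJ/min
Q = ΔH = 452.3 kJ/min = 7.5383 kW
Heat supplied = 7.5383 kJ/s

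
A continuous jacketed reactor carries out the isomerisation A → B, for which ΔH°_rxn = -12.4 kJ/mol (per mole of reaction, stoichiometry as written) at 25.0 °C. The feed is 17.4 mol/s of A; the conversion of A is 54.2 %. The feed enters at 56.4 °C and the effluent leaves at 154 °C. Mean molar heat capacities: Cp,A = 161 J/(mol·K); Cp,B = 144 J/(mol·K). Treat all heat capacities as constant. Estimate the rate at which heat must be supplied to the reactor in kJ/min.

Q_in = 8150 kJ/min

Extent of reaction ξ = 0.542 × 17.4 = 9.4308 mol/s
Reaction term: ξ·ΔH°_rxn = 9.4308 × -12.4 = -116.94 kJ/s
Sensible, feed 56.4→25 °C: -87.964 kJ/s
Outlet flows (mol/s): A 7.9692, B 9.4308
Sensible, products 25→154 °C: 340.7 kJ/s
Q = ΔH = 135.79 kJ/s = 135.79 kW
Heat supplied = 8147.6 kJ/min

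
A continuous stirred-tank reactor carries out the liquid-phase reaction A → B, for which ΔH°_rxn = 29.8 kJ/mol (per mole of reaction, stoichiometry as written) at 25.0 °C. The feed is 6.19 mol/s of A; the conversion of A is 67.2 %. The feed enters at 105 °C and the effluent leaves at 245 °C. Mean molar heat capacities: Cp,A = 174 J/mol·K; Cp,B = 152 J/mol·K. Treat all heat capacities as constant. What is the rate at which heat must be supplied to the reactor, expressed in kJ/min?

Q_in = 15300 kJ/min

Extent of reaction ξ = 0.672 × 6.19 = 4.1597 mol/s
Reaction term: ξ·ΔH°_rxn = 4.1597 × 29.8 = 123.96 kJ/s
Sensible, feed 105→25 °C: -86.165 kJ/s
Outlet flows (mol/s): A 2.0303, B 4.1597
Sensible, products 25→245 °C: 216.82 kJ/s
Q = ΔH = 254.61 kJ/s = 254.61 kW
Heat supplied = 15277 kJ/min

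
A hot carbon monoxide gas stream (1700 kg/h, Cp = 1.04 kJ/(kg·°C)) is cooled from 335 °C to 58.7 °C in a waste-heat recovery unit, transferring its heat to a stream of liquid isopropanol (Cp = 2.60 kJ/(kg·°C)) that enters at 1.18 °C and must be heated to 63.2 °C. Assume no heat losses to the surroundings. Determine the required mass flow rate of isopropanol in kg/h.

Heat released by hot stream: Q = 1700 × 1.04 × (335 − 58.7) = 488500 kJ/h
Energy balance on cold side (adiabatic exchanger): Q = ṁ_c·Cp_c·(T_c,out − T_c,in)
ṁ_c = 488500 / [2.60 × (63.2 − 1.18)] = 3029.4 kg/h

ṁ_c = 3030 kg/h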